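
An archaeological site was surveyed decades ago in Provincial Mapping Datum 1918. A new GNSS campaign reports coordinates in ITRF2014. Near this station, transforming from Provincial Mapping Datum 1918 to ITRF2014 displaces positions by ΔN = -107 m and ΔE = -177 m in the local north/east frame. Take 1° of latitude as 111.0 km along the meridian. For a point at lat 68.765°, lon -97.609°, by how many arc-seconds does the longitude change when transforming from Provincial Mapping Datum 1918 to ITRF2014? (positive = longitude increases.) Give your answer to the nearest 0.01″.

At latitude 68.765°, cos φ = 0.362194.
1° of longitude at this latitude = 111.0 × cos φ = 40.20 km, so Δλ = -177.0 / 40203.5 = -0.0044026° = -15.849″.

Δλ = -15.85″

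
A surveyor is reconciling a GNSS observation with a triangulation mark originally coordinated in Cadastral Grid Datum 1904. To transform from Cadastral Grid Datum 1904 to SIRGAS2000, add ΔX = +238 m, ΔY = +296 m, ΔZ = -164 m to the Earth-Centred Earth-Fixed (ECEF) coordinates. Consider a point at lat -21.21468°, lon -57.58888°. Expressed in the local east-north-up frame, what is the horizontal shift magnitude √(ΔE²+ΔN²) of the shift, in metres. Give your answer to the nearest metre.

410 m

The local east axis at (φ, λ) is (−sin λ, cos λ, 0), so ΔE = −sin(-57.58888°)·238 + cos(-57.58888°)·296 = 359.58 m.
The local north axis is (−sin φ cos λ, −sin φ sin λ, cos φ), giving ΔN = 46.161 − 90.426 − 152.886 = -197.15 m.
Horizontal magnitude = √(ΔE² + ΔN²) = √(359.58² + (-197.15)²) = 410.08 m.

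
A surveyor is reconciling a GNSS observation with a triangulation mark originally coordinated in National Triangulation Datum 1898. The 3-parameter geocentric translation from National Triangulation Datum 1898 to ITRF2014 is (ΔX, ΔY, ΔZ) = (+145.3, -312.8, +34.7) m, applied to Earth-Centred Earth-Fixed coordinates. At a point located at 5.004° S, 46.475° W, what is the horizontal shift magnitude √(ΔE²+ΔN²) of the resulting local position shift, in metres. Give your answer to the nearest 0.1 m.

The local east axis at (φ, λ) is (−sin λ, cos λ, 0), so ΔE = −sin(-46.475°)·145.3 + cos(-46.475°)·(-312.8) = -110.06 m.
The local north axis is (−sin φ cos λ, −sin φ sin λ, cos φ), giving ΔN = 8.728 + 19.783 + 34.568 = 63.08 m.
Horizontal magnitude = √(ΔE² + ΔN²) = √((-110.06)² + 63.08²) = 126.86 m.

126.9 m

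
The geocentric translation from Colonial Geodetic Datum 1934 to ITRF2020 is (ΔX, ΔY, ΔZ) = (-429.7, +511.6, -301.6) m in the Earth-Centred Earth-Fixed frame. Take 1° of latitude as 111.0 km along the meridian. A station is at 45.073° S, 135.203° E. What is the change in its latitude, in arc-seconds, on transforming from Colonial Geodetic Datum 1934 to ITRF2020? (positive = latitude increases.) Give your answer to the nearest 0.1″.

Δφ = 8.4″

sin φ = -0.708007, cos φ = 0.706205, sin λ = 0.704597, cos λ = -0.709608.
North component: ΔN = −sin φ cos λ·ΔX − sin φ sin λ·ΔY + cos φ·ΔZ = −(-0.708007)(-0.709608)(-429.7) − (-0.708007)(0.704597)(511.6) + (0.706205)(-301.6) = 258.11 m.
1° of latitude spans 111000 m, so Δφ = 258.11 / 111000 × 3600 = 8.371″.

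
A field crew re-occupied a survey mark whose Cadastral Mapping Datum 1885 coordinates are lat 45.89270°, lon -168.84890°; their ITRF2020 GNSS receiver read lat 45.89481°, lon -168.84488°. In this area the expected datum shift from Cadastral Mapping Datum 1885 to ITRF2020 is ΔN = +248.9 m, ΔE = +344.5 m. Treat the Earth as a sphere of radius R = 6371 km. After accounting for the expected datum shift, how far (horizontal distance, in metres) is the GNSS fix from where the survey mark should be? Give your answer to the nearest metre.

36 m

Observed coordinate differences: Δφ = +0.00211°, Δλ = +0.00402°.
Converting to metres (1° lat = 111195 m, cos φ = 0.696004): observed ΔN = 234.6 m, observed ΔE = 311.1 m.
Subtracting the expected shift leaves a residual of 234.6 − (248.9) = -14.3 m north and 311.1 − (344.5) = -33.4 m east.
Residual distance = √((-14.3)² + (-33.4)²) = 36.3 m.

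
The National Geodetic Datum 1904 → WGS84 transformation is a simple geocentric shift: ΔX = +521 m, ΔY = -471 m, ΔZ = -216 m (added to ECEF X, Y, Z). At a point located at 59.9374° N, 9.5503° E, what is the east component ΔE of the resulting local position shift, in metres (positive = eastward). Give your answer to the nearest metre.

ΔE = -551 m

The local east axis at (φ, λ) is (−sin λ, cos λ, 0), so ΔE = −sin(9.5503°)·521 + cos(9.5503°)·(-471) = -550.91 m.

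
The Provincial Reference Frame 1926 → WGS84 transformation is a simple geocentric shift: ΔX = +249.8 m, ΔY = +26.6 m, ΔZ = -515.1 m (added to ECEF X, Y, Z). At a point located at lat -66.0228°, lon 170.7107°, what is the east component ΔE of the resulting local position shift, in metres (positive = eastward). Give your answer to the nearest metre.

ΔE = -67 m

The local east axis at (φ, λ) is (−sin λ, cos λ, 0), so ΔE = −sin(170.7107°)·249.8 + cos(170.7107°)·26.6 = -66.57 m.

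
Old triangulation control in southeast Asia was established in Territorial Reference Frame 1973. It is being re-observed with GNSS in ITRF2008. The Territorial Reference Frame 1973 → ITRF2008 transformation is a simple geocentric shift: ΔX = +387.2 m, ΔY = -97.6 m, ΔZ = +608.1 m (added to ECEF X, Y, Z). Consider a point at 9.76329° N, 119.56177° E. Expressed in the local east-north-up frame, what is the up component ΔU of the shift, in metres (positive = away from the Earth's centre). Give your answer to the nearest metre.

At φ = 9.76329°, λ = 119.56177°: sin φ = 0.169578, cos φ = 0.985517, sin λ = 0.869824, cos λ = -0.493362.
ΔU = cos φ cos λ·ΔX + cos φ sin λ·ΔY + sin φ·ΔZ = (0.985517)(-0.493362)(387.2) + (0.985517)(0.869824)(-97.6) + (0.169578)(608.1) = -168.81 m.

ΔU = -169 m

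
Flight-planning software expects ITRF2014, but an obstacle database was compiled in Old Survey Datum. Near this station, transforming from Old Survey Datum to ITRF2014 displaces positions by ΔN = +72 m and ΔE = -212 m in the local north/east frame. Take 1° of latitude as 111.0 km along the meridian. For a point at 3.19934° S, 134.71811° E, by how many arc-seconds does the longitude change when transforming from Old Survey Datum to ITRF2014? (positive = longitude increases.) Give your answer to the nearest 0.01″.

Δλ = -6.89″

At latitude -3.19934°, cos φ = 0.998441.
1° of longitude at this latitude = 111.0 × cos φ = 110.83 km, so Δλ = -212.0 / 110827.0 = -0.0019129° = -6.886″.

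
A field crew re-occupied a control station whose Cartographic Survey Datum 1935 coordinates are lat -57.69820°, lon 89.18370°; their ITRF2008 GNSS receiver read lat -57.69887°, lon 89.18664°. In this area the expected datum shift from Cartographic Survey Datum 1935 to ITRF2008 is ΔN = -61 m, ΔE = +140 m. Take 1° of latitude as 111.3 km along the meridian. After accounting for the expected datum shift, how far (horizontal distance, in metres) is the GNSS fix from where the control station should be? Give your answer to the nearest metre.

37 m

Observed coordinate differences: Δφ = -0.00067°, Δλ = +0.00294°.
Converting to metres (1° lat = 111300 m, cos φ = 0.534379): observed ΔN = -74.6 m, observed ΔE = 174.9 m.
Subtracting the expected shift leaves a residual of -74.6 − (-61) = -13.6 m north and 174.9 − (140) = 34.9 m east.
Residual distance = √((-13.6)² + 34.9²) = 37.4 m.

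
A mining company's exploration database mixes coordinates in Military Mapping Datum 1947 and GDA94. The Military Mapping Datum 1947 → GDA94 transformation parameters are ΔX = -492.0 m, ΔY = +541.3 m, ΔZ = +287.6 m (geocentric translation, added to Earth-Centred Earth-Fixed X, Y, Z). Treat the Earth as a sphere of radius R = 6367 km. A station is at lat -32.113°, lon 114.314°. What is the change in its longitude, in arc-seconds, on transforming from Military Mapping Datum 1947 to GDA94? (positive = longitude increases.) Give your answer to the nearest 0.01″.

sin φ = -0.531591, cos φ = 0.847001, sin λ = 0.911303, cos λ = -0.411737.
East component: ΔE = −sin λ·ΔX + cos λ·ΔY = −(0.911303)(-492.0) + (-0.411737)(541.3) = 225.49 m.
1° of latitude spans πR/180 = 111125 m; at latitude φ, 1° of longitude spans that × cos φ = 94123.1 m, so Δλ = 225.49 / 94123.1 × 3600 = 8.624″.

Δλ = 8.62″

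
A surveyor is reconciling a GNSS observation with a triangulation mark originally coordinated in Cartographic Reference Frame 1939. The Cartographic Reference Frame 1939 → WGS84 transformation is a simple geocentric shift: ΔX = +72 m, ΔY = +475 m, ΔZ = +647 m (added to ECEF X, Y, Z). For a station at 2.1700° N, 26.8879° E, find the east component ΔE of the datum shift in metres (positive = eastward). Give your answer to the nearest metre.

The local east axis at (φ, λ) is (−sin λ, cos λ, 0), so ΔE = −sin(26.8879°)·72 + cos(26.8879°)·475 = 391.09 m.

ΔE = 391 m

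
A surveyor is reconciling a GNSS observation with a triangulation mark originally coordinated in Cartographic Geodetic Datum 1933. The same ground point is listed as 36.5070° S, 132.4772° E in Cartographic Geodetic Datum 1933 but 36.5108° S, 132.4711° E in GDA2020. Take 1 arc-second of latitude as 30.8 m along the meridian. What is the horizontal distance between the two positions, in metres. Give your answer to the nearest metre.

Δφ = -36.5108° − -36.5070° = -0.0038°; Δλ = 132.4711° − 132.4772° = -0.0061°.
1° of latitude = 3600 × 30.80 = 110880 m.
ΔN = Δφ × 110880 = -421.3 m; ΔE = Δλ × 110880 × cos(-36.5070°) = -0.0061 × 110880 × 0.803784 = -543.7 m.
Distance = √(ΔE² + ΔN²) = √((-543.7)² + (-421.3)²) = 687.8 m.

688 m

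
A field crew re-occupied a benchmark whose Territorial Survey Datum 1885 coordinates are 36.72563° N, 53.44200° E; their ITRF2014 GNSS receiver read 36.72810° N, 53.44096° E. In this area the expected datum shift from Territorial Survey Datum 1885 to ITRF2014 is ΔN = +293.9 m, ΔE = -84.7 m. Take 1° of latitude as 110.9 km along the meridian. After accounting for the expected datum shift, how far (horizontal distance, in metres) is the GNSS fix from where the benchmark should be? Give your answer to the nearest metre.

21 m

Observed coordinate differences: Δφ = +0.00247°, Δλ = -0.00104°.
Converting to metres (1° lat = 110900 m, cos φ = 0.801508): observed ΔN = 273.9 m, observed ΔE = -92.4 m.
Subtracting the expected shift leaves a residual of 273.9 − (293.9) = -20.0 m north and -92.4 − (-84.7) = -7.7 m east.
Residual distance = √((-20.0)² + (-7.7)²) = 21.4 m.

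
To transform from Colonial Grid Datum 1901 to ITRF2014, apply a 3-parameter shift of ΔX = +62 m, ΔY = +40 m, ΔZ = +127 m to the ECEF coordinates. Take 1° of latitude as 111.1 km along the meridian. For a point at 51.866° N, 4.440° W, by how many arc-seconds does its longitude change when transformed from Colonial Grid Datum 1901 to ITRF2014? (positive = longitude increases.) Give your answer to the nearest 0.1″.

Δλ = 2.3″

sin φ = 0.786569, cos φ = 0.617503, sin λ = -0.077415, cos λ = 0.996999.
East component: ΔE = −sin λ·ΔX + cos λ·ΔY = −(-0.077415)(62) + (0.996999)(40) = 44.68 m.
1° of latitude spans 111100 m; at latitude φ, 1° of longitude spans that × cos φ = 68604.6 m, so Δλ = 44.68 / 68604.6 × 3600 = 2.345″.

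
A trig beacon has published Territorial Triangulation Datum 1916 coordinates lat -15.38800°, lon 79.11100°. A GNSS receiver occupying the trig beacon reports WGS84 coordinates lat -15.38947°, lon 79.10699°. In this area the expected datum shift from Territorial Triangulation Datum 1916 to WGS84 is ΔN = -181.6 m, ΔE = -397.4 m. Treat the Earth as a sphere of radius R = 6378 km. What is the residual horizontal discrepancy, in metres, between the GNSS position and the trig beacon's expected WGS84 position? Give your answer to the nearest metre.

Observed coordinate differences: Δφ = -0.00147°, Δλ = -0.00401°.
Converting to metres (1° lat = 111317 m, cos φ = 0.964151): observed ΔN = -163.6 m, observed ΔE = -430.4 m.
Subtracting the expected shift leaves a residual of -163.6 − (-181.6) = 18.0 m north and -430.4 − (-397.4) = -33.0 m east.
Residual distance = √(18.0² + (-33.0)²) = 37.6 m.

38 m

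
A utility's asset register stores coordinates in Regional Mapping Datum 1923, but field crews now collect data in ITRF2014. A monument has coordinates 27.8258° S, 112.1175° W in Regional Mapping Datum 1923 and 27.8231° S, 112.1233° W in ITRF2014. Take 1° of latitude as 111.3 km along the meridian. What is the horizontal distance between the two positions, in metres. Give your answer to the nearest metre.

Δφ = -27.8231° − -27.8258° = +0.0027°; Δλ = -112.1233° − -112.1175° = -0.0058°.
ΔN = Δφ × 111300 = 300.5 m; ΔE = Δλ × 111300 × cos(-27.8258°) = -0.0058 × 111300 × 0.884371 = -570.9 m.
Distance = √(ΔE² + ΔN²) = √((-570.9)² + 300.5²) = 645.2 m.

645 m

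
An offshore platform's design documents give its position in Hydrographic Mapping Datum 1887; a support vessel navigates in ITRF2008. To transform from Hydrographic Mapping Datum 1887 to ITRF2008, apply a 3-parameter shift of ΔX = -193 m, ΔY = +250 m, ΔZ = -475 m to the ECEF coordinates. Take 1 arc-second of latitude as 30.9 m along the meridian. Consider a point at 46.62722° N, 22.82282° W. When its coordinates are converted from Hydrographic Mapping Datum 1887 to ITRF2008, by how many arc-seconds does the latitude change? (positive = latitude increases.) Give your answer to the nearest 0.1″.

sin φ = 0.726901, cos φ = 0.686742, sin λ = -0.387883, cos λ = 0.921709.
North component: ΔN = −sin φ cos λ·ΔX − sin φ sin λ·ΔY + cos φ·ΔZ = −(0.726901)(0.921709)(-193) − (0.726901)(-0.387883)(250) + (0.686742)(-475) = -126.41 m.
1° of latitude spans 3600 × 30.90 = 111240 m, so Δφ = -126.41 / 111240 × 3600 = -4.091″.

Δφ = -4.1″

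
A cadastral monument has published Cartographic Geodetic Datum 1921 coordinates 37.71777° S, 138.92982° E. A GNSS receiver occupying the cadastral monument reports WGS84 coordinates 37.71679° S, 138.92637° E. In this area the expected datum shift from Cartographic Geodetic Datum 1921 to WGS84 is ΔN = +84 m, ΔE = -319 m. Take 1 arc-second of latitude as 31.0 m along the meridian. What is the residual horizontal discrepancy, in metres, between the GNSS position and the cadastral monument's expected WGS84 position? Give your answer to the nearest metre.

29 m

Observed coordinate differences: Δφ = +0.00098°, Δλ = -0.00345°.
Converting to metres (1° lat = 111600 m, cos φ = 0.791034): observed ΔN = 109.4 m, observed ΔE = -304.6 m.
Subtracting the expected shift leaves a residual of 109.4 − (84) = 25.4 m north and -304.6 − (-319) = 14.4 m east.
Residual distance = √(25.4² + 14.4²) = 29.2 m.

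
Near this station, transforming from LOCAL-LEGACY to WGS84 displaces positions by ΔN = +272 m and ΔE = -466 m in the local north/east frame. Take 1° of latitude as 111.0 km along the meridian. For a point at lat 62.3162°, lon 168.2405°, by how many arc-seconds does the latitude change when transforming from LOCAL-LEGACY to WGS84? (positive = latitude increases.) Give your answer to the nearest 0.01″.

Δφ = 8.82″

1° of latitude = 111.0 km, so Δφ = 272.0 / 111000 = 0.0024505° = 8.822″.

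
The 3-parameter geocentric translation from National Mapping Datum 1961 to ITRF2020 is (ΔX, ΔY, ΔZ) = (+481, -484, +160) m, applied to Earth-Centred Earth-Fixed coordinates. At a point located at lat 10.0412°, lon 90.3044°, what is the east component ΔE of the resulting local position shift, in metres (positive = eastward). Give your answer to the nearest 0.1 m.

The local east axis at (φ, λ) is (−sin λ, cos λ, 0), so ΔE = −sin(90.3044°)·481 + cos(90.3044°)·(-484) = -478.42 m.

ΔE = -478.4 m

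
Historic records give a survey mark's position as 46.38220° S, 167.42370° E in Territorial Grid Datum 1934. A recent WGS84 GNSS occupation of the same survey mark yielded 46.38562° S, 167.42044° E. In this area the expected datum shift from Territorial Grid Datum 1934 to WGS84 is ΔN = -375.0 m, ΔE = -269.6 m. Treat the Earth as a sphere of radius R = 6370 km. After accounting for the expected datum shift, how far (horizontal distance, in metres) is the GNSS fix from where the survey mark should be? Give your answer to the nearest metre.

Observed coordinate differences: Δφ = -0.00342°, Δλ = -0.00326°.
Converting to metres (1° lat = 111177 m, cos φ = 0.689844): observed ΔN = -380.2 m, observed ΔE = -250.0 m.
Subtracting the expected shift leaves a residual of -380.2 − (-375.0) = -5.2 m north and -250.0 − (-269.6) = 19.6 m east.
Residual distance = √((-5.2)² + 19.6²) = 20.3 m.

20 m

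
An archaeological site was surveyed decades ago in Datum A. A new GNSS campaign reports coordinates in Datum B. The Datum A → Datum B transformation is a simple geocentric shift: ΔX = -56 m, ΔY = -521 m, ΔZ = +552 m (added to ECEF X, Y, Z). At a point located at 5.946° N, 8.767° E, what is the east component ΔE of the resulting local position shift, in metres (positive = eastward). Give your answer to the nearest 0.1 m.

ΔE = -506.4 m

At φ = 5.946°, λ = 8.767°: sin φ = 0.103591, cos φ = 0.994620, sin λ = 0.152417, cos λ = 0.988316.
ΔE = −sin λ·ΔX + cos λ·ΔY = −(0.152417)·(-56) + (0.988316)·(-521) = -506.38 m.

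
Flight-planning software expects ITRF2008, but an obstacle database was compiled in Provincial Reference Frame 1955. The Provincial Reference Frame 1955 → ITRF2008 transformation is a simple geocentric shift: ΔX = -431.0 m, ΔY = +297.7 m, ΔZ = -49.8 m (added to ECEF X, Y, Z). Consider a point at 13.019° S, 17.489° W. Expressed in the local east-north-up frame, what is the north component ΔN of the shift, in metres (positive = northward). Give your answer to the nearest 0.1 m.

ΔN = -161.3 m

At φ = -13.019°, λ = -17.489°: sin φ = -0.225274, cos φ = 0.974295, sin λ = -0.300523, cos λ = 0.953775.
ΔN = −sin φ cos λ·ΔX − sin φ sin λ·ΔY + cos φ·ΔZ = −(-0.225274)(0.953775)(-431.0) − (-0.225274)(-0.300523)(297.7) + (0.974295)(-49.8) = -161.28 m.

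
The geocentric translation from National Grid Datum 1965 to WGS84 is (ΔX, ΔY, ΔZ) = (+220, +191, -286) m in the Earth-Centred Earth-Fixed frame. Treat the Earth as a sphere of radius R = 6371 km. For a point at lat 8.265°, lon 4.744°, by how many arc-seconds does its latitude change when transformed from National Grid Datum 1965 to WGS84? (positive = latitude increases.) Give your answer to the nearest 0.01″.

Δφ = -10.26″

sin φ = 0.143752, cos φ = 0.989614, sin λ = 0.082704, cos λ = 0.996574.
North component: ΔN = −sin φ cos λ·ΔX − sin φ sin λ·ΔY + cos φ·ΔZ = −(0.143752)(0.996574)(220) − (0.143752)(0.082704)(191) + (0.989614)(-286) = -316.82 m.
1° of latitude spans πR/180 = 111195 m, so Δφ = -316.82 / 111195 × 3600 = -10.257″.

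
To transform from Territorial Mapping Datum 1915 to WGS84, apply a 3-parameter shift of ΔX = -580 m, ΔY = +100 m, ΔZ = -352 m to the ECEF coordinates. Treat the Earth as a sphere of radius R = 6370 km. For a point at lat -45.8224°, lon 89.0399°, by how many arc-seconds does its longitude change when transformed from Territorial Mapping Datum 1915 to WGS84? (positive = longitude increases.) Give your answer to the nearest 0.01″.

sin φ = -0.717183, cos φ = 0.696885, sin λ = 0.999860, cos λ = 0.016756.
East component: ΔE = −sin λ·ΔX + cos λ·ΔY = −(0.999860)(-580) + (0.016756)(100) = 581.59 m.
1° of latitude spans πR/180 = 111177 m; at latitude φ, 1° of longitude spans that × cos φ = 77477.9 m, so Δλ = 581.59 / 77477.9 × 3600 = 27.024″.

Δλ = 27.02″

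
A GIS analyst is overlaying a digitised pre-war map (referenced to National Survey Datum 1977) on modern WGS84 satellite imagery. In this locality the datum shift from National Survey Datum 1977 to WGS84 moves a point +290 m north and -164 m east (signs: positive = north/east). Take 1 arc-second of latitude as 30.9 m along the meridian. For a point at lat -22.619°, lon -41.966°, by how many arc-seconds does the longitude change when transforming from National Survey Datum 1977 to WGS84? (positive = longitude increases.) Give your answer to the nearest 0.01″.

Δλ = -5.75″

At latitude -22.619°, cos φ = 0.923083.
1″ of longitude at this latitude = 30.90 × cos φ = 28.5233 m, so Δλ = -164.0 / 28.5233 = -5.750″.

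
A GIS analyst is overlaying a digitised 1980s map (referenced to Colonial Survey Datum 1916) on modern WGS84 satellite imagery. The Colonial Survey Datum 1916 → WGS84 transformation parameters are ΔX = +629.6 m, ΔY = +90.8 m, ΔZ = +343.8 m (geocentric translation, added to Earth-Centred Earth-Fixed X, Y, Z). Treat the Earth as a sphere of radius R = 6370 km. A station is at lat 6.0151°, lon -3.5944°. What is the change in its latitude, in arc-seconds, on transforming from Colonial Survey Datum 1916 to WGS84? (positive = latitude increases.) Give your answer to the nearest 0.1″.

Δφ = 9.0″

sin φ = 0.104791, cos φ = 0.994494, sin λ = -0.062693, cos λ = 0.998033.
North component: ΔN = −sin φ cos λ·ΔX − sin φ sin λ·ΔY + cos φ·ΔZ = −(0.104791)(0.998033)(629.6) − (0.104791)(-0.062693)(90.8) + (0.994494)(343.8) = 276.66 m.
1° of latitude spans πR/180 = 111177 m, so Δφ = 276.66 / 111177 × 3600 = 8.958″.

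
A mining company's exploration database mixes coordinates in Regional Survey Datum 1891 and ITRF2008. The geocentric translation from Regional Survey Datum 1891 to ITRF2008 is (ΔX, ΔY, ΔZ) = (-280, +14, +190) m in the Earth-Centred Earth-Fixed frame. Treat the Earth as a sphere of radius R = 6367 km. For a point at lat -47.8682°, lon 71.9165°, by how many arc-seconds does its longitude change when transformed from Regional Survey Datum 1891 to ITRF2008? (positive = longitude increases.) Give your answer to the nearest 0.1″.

sin φ = -0.741604, cos φ = 0.670838, sin λ = 0.950605, cos λ = 0.310403.
East component: ΔE = −sin λ·ΔX + cos λ·ΔY = −(0.950605)(-280) + (0.310403)(14) = 270.52 m.
1° of latitude spans πR/180 = 111125 m; at latitude φ, 1° of longitude spans that × cos φ = 74547.0 m, so Δλ = 270.52 / 74547.0 × 3600 = 13.064″.

Δλ = 13.1″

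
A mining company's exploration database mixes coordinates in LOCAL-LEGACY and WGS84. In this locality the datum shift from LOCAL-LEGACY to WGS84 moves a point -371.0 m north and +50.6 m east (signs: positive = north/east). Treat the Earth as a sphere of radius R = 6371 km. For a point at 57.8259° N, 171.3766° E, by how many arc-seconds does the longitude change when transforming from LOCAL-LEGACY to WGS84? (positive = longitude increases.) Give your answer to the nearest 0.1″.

At latitude 57.8259°, cos φ = 0.532494.
One radian of longitude at latitude φ spans R cos φ, so Δλ = ΔE / (R cos φ) = 50.6 / (6371000 × 0.532494) = 1.4915e-05 rad = 3.076″.

Δλ = 3.1″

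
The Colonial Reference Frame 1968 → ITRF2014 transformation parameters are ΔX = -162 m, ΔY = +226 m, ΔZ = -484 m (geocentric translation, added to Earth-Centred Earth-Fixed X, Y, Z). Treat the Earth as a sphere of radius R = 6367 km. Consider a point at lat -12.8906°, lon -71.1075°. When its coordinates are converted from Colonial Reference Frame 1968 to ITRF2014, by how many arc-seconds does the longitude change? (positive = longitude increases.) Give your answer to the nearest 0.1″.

sin φ = -0.223090, cos φ = 0.974798, sin λ = -0.946128, cos λ = 0.323794.
East component: ΔE = −sin λ·ΔX + cos λ·ΔY = −(-0.946128)(-162) + (0.323794)(226) = -80.10 m.
1° of latitude spans πR/180 = 111125 m; at latitude φ, 1° of longitude spans that × cos φ = 108324.5 m, so Δλ = -80.10 / 108324.5 × 3600 = -2.662″.

Δλ = -2.7″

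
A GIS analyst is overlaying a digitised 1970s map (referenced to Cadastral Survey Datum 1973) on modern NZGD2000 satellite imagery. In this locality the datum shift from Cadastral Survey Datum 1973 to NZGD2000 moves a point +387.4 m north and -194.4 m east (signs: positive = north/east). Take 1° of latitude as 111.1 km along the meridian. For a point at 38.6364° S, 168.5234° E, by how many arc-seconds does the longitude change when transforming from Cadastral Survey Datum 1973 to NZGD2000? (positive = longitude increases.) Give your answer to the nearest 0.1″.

Δλ = -8.1″

At latitude -38.6364°, cos φ = 0.781124.
1° of longitude at this latitude = 111.1 × cos φ = 86.78 km, so Δλ = -194.4 / 86782.9 = -0.0022401° = -8.064″.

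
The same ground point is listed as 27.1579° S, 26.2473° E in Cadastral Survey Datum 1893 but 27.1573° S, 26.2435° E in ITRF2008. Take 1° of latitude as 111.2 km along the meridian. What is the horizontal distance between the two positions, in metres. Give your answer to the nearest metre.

Δφ = -27.1573° − -27.1579° = +0.0006°; Δλ = 26.2435° − 26.2473° = -0.0038°.
ΔN = Δφ × 111200 = 66.7 m; ΔE = Δλ × 111200 × cos(-27.1579°) = -0.0038 × 111200 × 0.889752 = -376.0 m.
Distance = √(ΔE² + ΔN²) = √((-376.0)² + 66.7²) = 381.8 m.

382 m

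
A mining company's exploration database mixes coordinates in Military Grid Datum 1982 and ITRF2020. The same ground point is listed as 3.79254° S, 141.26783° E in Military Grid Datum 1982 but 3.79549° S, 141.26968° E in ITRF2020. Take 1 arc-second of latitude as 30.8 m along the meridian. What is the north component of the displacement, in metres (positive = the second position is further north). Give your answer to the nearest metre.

Δφ = -3.79549° − -3.79254° = -0.00295°; Δλ = 141.26968° − 141.26783° = +0.00185°.
1° of latitude = 3600 × 30.80 = 110880 m.
ΔN = Δφ × 110880 = -327.1 m; ΔE = Δλ × 110880 × cos(-3.79254°) = +0.00185 × 110880 × 0.997810 = 204.7 m.

ΔN = -327 m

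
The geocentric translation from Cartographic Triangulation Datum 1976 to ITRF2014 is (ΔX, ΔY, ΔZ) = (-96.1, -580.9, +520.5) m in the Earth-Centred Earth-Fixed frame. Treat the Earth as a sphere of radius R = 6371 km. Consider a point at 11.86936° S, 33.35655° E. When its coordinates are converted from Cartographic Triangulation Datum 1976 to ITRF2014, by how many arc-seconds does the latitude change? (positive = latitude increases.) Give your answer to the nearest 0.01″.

sin φ = -0.205681, cos φ = 0.978619, sin λ = 0.549847, cos λ = 0.835265.
North component: ΔN = −sin φ cos λ·ΔX − sin φ sin λ·ΔY + cos φ·ΔZ = −(-0.205681)(0.835265)(-96.1) − (-0.205681)(0.549847)(-580.9) + (0.978619)(520.5) = 427.17 m.
1° of latitude spans πR/180 = 111195 m, so Δφ = 427.17 / 111195 × 3600 = 13.830″.

Δφ = 13.83″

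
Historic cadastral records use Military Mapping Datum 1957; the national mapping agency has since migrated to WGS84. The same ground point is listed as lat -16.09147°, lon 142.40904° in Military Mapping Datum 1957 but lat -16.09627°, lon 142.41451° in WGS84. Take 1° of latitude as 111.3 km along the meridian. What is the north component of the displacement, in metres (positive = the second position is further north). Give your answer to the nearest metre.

Δφ = -16.09627° − -16.09147° = -0.00480°; Δλ = 142.41451° − 142.40904° = +0.00547°.
ΔN = Δφ × 111300 = -534.2 m; ΔE = Δλ × 111300 × cos(-16.09147°) = +0.00547 × 111300 × 0.960820 = 585.0 m.

ΔN = -534 m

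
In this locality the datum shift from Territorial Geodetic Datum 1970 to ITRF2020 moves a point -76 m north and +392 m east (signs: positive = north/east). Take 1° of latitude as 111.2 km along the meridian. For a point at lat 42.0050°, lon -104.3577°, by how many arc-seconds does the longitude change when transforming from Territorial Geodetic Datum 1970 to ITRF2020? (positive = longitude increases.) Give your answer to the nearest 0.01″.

At latitude 42.0050°, cos φ = 0.743086.
1° of longitude at this latitude = 111.2 × cos φ = 82.63 km, so Δλ = 392.0 / 82631.2 = 0.0047440° = 17.078″.

Δλ = 17.08″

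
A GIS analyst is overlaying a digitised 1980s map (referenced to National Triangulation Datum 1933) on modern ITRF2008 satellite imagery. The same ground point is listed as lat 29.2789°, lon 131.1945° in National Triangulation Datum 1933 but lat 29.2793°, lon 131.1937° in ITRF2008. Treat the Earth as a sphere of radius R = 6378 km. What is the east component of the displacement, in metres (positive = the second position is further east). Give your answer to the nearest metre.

ΔE = -78 m

Δφ = 29.2793° − 29.2789° = +0.0004°; Δλ = 131.1937° − 131.1945° = -0.0008°.
1° along a meridian = πR/180 = 111317 m.
ΔN = Δφ × 111317 = 44.5 m; ΔE = Δλ × 111317 × cos(29.2789°) = -0.0008 × 111317 × 0.872249 = -77.7 m.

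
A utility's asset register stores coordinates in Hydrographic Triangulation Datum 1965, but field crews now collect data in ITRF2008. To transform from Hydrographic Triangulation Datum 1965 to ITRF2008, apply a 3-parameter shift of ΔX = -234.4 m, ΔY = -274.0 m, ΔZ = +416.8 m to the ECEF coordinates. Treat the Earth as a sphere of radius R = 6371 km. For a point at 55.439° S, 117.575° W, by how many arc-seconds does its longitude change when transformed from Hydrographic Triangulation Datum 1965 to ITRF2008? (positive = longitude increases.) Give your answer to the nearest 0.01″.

Δλ = -4.62″

sin φ = -0.823523, cos φ = 0.567283, sin λ = -0.886406, cos λ = -0.462909.
East component: ΔE = −sin λ·ΔX + cos λ·ΔY = −(-0.886406)(-234.4) + (-0.462909)(-274.0) = -80.94 m.
1° of latitude spans πR/180 = 111195 m; at latitude φ, 1° of longitude spans that × cos φ = 63079.0 m, so Δλ = -80.94 / 63079.0 × 3600 = -4.619″.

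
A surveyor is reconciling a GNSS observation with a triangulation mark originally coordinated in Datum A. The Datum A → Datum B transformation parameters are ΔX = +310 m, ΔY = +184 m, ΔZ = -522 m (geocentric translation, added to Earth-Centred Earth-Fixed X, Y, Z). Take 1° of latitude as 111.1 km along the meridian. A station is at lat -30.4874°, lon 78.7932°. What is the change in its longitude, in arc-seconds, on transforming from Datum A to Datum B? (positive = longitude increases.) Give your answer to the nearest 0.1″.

sin φ = -0.507349, cos φ = 0.861741, sin λ = 0.980932, cos λ = 0.194351.
East component: ΔE = −sin λ·ΔX + cos λ·ΔY = −(0.980932)(310) + (0.194351)(184) = -268.33 m.
1° of latitude spans 111100 m; at latitude φ, 1° of longitude spans that × cos φ = 95739.4 m, so Δλ = -268.33 / 95739.4 × 3600 = -10.090″.

Δλ = -10.1″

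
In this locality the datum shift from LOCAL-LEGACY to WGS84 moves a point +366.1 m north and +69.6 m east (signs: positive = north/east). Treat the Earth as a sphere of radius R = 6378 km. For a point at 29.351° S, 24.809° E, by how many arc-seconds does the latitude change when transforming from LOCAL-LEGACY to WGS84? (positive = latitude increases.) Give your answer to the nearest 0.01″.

On a sphere of radius R, 1 rad of latitude = R, so Δφ = ΔN / R = 366.1 / 6378000 = 5.7400e-05 rad = 11.840″.

Δφ = 11.84″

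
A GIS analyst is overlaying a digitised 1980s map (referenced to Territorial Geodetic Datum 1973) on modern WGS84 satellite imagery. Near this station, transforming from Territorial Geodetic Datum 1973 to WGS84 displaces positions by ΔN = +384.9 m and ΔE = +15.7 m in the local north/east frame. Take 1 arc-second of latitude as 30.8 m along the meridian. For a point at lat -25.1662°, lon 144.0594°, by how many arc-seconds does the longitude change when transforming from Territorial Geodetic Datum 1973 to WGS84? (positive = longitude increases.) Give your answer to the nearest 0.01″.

At latitude -25.1662°, cos φ = 0.905078.
1″ of longitude at this latitude = 30.80 × cos φ = 27.8764 m, so Δλ = 15.7 / 27.8764 = 0.563″.

Δλ = 0.56″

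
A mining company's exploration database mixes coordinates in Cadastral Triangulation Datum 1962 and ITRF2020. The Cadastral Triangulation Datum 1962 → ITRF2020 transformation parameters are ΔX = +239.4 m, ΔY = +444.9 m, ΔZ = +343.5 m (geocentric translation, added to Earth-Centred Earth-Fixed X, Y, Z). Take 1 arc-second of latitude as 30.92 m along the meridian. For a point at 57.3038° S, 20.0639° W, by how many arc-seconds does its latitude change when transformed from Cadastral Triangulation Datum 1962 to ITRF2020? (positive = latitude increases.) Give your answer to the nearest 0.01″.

sin φ = -0.841547, cos φ = 0.540185, sin λ = -0.343068, cos λ = 0.939311.
North component: ΔN = −sin φ cos λ·ΔX − sin φ sin λ·ΔY + cos φ·ΔZ = −(-0.841547)(0.939311)(239.4) − (-0.841547)(-0.343068)(444.9) + (0.540185)(343.5) = 246.35 m.
1° of latitude spans 3600 × 30.92 = 111312 m, so Δφ = 246.35 / 111312 × 3600 = 7.967″.

Δφ = 7.97″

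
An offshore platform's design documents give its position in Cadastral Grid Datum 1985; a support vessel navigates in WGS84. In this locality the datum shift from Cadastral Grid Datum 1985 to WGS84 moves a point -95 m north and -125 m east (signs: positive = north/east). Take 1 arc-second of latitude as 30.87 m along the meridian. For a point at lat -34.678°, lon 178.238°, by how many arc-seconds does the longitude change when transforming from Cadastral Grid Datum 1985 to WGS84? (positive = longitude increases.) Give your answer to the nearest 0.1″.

At latitude -34.678°, cos φ = 0.822363.
1″ of longitude at this latitude = 30.87 × cos φ = 25.3863 m, so Δλ = -125.0 / 25.3863 = -4.924″.

Δλ = -4.9″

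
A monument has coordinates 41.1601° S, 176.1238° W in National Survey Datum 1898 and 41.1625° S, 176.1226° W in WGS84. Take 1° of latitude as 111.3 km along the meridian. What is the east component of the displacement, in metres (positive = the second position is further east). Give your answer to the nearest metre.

Δφ = -41.1625° − -41.1601° = -0.0024°; Δλ = -176.1226° − -176.1238° = +0.0012°.
ΔN = Δφ × 111300 = -267.1 m; ΔE = Δλ × 111300 × cos(-41.1601°) = +0.0012 × 111300 × 0.752873 = 100.6 m.

ΔE = 101 m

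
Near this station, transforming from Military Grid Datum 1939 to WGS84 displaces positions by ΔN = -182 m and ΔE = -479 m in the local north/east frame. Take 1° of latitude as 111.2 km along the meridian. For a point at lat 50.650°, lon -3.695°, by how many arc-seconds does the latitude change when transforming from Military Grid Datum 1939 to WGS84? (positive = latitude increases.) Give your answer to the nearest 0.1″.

Δφ = -5.9″

1° of latitude = 111.2 km, so Δφ = -182.0 / 111200 = -0.0016367° = -5.892″.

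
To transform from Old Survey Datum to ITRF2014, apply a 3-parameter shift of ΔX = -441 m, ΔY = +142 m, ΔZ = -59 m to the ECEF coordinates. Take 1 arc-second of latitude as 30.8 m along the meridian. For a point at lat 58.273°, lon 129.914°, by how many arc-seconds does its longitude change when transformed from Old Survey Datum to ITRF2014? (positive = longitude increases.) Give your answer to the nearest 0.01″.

sin φ = 0.850563, cos φ = 0.525873, sin λ = 0.767008, cos λ = -0.641637.
East component: ΔE = −sin λ·ΔX + cos λ·ΔY = −(0.767008)(-441) + (-0.641637)(142) = 247.14 m.
1° of latitude spans 3600 × 30.80 = 110880 m; at latitude φ, 1° of longitude spans that × cos φ = 58308.7 m, so Δλ = 247.14 / 58308.7 × 3600 = 15.258″.

Δλ = 15.26″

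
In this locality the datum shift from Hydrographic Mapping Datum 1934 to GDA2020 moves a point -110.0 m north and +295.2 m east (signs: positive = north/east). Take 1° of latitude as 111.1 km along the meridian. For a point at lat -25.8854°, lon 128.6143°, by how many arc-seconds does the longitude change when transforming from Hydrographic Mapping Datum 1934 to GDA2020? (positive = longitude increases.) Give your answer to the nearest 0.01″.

Δλ = 10.63″

At latitude -25.8854°, cos φ = 0.899669.
1° of longitude at this latitude = 111.1 × cos φ = 99.95 km, so Δλ = 295.2 / 99953.2 = 0.0029534° = 10.632″.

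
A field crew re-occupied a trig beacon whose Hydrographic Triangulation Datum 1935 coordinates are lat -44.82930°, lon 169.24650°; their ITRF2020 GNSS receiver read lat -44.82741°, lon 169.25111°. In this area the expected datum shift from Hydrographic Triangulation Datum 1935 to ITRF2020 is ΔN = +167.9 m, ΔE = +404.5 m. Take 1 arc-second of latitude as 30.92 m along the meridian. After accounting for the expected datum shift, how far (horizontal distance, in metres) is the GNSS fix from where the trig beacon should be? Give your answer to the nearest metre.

Observed coordinate differences: Δφ = +0.00189°, Δλ = +0.00461°.
Converting to metres (1° lat = 111312 m, cos φ = 0.709210): observed ΔN = 210.4 m, observed ΔE = 363.9 m.
Subtracting the expected shift leaves a residual of 210.4 − (167.9) = 42.5 m north and 363.9 − (404.5) = -40.6 m east.
Residual distance = √(42.5² + (-40.6)²) = 58.7 m.

59 m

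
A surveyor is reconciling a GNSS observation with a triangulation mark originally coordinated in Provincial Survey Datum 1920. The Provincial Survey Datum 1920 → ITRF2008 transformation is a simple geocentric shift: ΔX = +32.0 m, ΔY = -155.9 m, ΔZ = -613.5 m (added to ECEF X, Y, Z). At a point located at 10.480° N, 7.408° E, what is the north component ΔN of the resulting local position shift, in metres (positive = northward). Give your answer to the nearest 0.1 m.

The local north axis is (−sin φ cos λ, −sin φ sin λ, cos φ), giving ΔN = -5.772 + 3.656 − 603.266 = -605.38 m.

ΔN = -605.4 m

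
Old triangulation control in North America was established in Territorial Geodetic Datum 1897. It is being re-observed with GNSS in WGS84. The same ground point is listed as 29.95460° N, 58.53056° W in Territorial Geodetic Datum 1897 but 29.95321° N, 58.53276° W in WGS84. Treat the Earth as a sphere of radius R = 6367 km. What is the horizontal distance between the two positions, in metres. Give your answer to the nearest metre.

Δφ = 29.95321° − 29.95460° = -0.00139°; Δλ = -58.53276° − -58.53056° = -0.00220°.
1° along a meridian = πR/180 = 111125 m.
ΔN = Δφ × 111125 = -154.5 m; ΔE = Δλ × 111125 × cos(29.95460°) = -0.00220 × 111125 × 0.866421 = -211.8 m.
Distance = √(ΔE² + ΔN²) = √((-211.8)² + (-154.5)²) = 262.2 m.

262 m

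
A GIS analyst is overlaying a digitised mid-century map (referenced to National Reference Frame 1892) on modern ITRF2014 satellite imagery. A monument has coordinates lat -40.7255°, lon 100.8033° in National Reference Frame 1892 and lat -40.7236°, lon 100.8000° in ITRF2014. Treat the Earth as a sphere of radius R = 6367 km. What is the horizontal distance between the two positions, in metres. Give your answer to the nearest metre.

Δφ = -40.7236° − -40.7255° = +0.0019°; Δλ = 100.8000° − 100.8033° = -0.0033°.
1° along a meridian = πR/180 = 111125 m.
ΔN = Δφ × 111125 = 211.1 m; ΔE = Δλ × 111125 × cos(-40.7255°) = -0.0033 × 111125 × 0.757844 = -277.9 m.
Distance = √(ΔE² + ΔN²) = √((-277.9)² + 211.1²) = 349.0 m.

349 m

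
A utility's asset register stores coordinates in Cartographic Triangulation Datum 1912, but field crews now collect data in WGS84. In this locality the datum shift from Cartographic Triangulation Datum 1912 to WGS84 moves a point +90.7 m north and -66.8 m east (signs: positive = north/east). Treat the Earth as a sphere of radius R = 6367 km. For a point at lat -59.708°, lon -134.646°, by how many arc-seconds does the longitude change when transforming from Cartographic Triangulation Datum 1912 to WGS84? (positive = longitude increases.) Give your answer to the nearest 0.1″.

Δλ = -4.3″

At latitude -59.708°, cos φ = 0.504407.
One radian of longitude at latitude φ spans R cos φ, so Δλ = ΔE / (R cos φ) = -66.8 / (6367000 × 0.504407) = -2.0800e-05 rad = -4.290″.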